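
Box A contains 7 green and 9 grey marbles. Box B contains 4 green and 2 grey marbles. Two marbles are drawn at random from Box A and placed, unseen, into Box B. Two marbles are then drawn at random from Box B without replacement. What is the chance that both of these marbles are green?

Condition on how many of the transferred marbles are green (from Box A: 7 green of 16; then Box B has 8 total).
  0 green: C(7,0)C(9,2)/C(16,2) = 3/10; then P = C(4,2)/C(8,2) = 3/14
  1 green: C(7,1)C(9,1)/C(16,2) = 21/40; then P = C(5,2)/C(8,2) = 5/14
  2 green: C(7,2)C(9,0)/C(16,2) = 7/40; then P = C(6,2)/C(8,2) = 15/28
P(both green) = 387/1120 ≈ 0.3455.

387/1120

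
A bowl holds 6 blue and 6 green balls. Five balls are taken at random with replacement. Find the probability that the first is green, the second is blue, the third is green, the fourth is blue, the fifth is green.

Multiply the conditional probability of each draw in order, with replacement (the composition resets each draw).
P = (6/12) · (6/12) · (6/12) · (6/12) · (6/12) = 1/32 ≈ 0.0312.

1/32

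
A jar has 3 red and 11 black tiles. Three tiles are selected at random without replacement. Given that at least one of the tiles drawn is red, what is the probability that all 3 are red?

P(all 3 red) = C(3,3)/C(14,3) = 1/364; P(at least one red) = 1 − C(11,3)/C(14,3) = 199/364.
Since 'all 3 red' ⊆ 'at least one red', P(all 3 | at least one) = 1/364 / 199/364 = 1/199 ≈ 0.0050.

1/199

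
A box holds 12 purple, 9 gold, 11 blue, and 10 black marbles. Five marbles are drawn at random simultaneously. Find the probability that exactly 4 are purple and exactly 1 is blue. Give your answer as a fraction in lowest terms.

1815/283556

Unordered draws without replacement: count favorable combinations over C(42,5).
Favorable = C(12,4) · C(9,0) · C(11,1) · C(10,0) = 5445; total = C(42,5) = 850668.
P = 5445/850668 = 1815/283556 ≈ 0.0064.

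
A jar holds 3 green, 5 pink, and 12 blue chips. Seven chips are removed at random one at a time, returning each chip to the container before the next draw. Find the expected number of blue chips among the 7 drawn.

21/5

By linearity of expectation, E[X] = Σ P(draw i is blue); each independent draw has P(blue) = 12/20.
E[X] = 7 · 12/20 = 21/5 ≈ 4.2000.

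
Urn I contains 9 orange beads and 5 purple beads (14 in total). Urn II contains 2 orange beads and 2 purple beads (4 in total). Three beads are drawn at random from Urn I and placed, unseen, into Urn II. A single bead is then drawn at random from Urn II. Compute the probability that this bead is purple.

43/98

Condition on how many of the transferred beads are purple (from Urn I: 5 purple of 14; then Urn II has 7 total).
  0 purple: C(5,0)C(9,3)/C(14,3) = 3/13; then P = 2/7
  1 purple: C(5,1)C(9,2)/C(14,3) = 45/91; then P = 3/7
  2 purple: C(5,2)C(9,1)/C(14,3) = 45/182; then P = 4/7
  3 purple: C(5,3)C(9,0)/C(14,3) = 5/182; then P = 5/7
P(purple from Urn II) = 43/98 ≈ 0.4388.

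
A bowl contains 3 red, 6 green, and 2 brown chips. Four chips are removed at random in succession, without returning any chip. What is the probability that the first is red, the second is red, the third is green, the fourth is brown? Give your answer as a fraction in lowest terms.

Multiply the conditional probability of each draw in order, without replacement, so each draw removes one from its color and from the total.
P = (3/11) · (2/10) · (6/9) · (2/8) = 1/110 ≈ 0.0091.

1/110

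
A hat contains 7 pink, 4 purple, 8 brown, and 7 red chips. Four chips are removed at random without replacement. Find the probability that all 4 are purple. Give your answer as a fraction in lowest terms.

1/14950

Unordered draws without replacement: count favorable combinations over C(26,4).
Favorable = C(7,0) · C(4,4) · C(8,0) · C(7,0) = 1; total = C(26,4) = 14950.
P = 1/14950 = 1/14950 ≈ 0.0001.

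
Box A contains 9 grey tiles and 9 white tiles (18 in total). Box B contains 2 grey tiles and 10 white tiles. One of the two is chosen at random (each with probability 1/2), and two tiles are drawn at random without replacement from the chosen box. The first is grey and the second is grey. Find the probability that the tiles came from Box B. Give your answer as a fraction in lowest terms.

17/281

P(E | Box A) = 4/17; P(E | Box B) = 1/66.
P(E) = 1/2·4/17 + 1/2·1/66 = 281/2244.
By Bayes' rule, P(Box B | E) = 1/132 / 281/2244 = 17/281 ≈ 0.0605.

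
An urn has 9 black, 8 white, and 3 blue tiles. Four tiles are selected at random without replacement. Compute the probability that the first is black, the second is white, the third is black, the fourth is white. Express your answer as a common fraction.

56/1615

Multiply the conditional probability of each draw in order, without replacement, so each draw removes one from its color and from the total.
P = (9/20) · (8/19) · (8/18) · (7/17) = 56/1615 ≈ 0.0347.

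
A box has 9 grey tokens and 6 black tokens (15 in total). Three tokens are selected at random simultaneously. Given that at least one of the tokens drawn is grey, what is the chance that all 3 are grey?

28/145

P(all 3 grey) = C(9,3)/C(15,3) = 12/65; P(at least one grey) = 1 − C(6,3)/C(15,3) = 87/91.
Since 'all 3 grey' ⊆ 'at least one grey', P(all 3 | at least one) = 12/65 / 87/91 = 28/145 ≈ 0.1931.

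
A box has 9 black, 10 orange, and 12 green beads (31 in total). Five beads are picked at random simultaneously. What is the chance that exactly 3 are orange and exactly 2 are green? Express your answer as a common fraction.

Unordered draws without replacement: count favorable combinations over C(31,5).
Favorable = C(9,0) · C(10,3) · C(12,2) = 7920; total = C(31,5) = 169911.
P = 7920/169911 = 880/18879 ≈ 0.0466.

880/18879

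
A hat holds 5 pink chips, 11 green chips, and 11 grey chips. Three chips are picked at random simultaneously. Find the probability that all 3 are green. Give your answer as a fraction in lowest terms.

11/195

Unordered draws without replacement: count favorable combinations over C(27,3).
Favorable = C(5,0) · C(11,3) · C(11,0) = 165; total = C(27,3) = 2925.
P = 165/2925 = 11/195 ≈ 0.0564.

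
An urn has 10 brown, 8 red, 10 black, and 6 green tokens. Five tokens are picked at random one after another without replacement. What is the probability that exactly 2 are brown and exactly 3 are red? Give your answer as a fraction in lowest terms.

Unordered draws without replacement: count favorable combinations over C(34,5).
Favorable = C(10,2) · C(8,3) · C(10,0) · C(6,0) = 2520; total = C(34,5) = 278256.
P = 2520/278256 = 105/11594 ≈ 0.0091.

105/11594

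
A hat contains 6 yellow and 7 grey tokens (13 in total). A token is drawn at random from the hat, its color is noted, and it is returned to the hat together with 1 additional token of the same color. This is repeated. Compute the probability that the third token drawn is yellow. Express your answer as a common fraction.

Sum over the four possibilities for the first two draws (yellow/not-yellow each), tracking how the yellow count and total change by +1 per draw.
P(third is yellow) = 6/13 ≈ 0.4615. (In a Pólya urn every draw has the same marginal probability 6/13.)

6/13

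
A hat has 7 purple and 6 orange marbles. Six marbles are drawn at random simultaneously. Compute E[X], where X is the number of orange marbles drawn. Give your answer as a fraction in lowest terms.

36/13

By linearity of expectation, E[X] = Σ P(draw i is orange); by symmetry each draw (even without replacement) has P(orange) = 6/13.
E[X] = 6 · 6/13 = 36/13 ≈ 2.7692.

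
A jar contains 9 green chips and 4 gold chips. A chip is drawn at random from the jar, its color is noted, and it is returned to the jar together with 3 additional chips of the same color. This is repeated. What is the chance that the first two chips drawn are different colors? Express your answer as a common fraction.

9/26

Either gold then green, or green then gold; after the first draw the total is 16.
P = (4/13)·(9/16) + (9/13)·(4/16) = 9/26 ≈ 0.3462.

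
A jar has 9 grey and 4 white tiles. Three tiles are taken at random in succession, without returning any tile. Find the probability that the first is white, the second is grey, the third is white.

Multiply the conditional probability of each draw in order, without replacement, so each draw removes one from its color and from the total.
P = (4/13) · (9/12) · (3/11) = 9/143 ≈ 0.0629.

9/143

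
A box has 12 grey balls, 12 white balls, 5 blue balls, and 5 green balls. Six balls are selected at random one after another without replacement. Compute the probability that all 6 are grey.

Unordered draws without replacement: count favorable combinations over C(34,6).
Favorable = C(12,6) · C(12,0) · C(5,0) · C(5,0) = 924; total = C(34,6) = 1344904.
P = 924/1344904 = 21/30566 ≈ 0.0007.

21/30566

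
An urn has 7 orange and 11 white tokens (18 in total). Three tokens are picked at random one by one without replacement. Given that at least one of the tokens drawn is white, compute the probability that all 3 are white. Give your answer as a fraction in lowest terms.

P(all 3 white) = C(11,3)/C(18,3) = 55/272; P(at least one white) = 1 − C(7,3)/C(18,3) = 781/816.
Since 'all 3 white' ⊆ 'at least one white', P(all 3 | at least one) = 55/272 / 781/816 = 15/71 ≈ 0.2113.

15/71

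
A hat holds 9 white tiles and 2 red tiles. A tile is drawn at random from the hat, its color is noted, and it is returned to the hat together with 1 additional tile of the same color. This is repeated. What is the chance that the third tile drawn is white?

9/11

Sum over the four possibilities for the first two draws (white/not-white each), tracking how the white count and total change by +1 per draw.
P(third is white) = 9/11 ≈ 0.8182. (In a Pólya urn every draw has the same marginal probability 9/11.)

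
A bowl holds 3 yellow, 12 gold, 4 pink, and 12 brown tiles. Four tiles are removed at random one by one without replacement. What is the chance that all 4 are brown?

Unordered draws without replacement: count favorable combinations over C(31,4).
Favorable = C(3,0) · C(12,0) · C(4,0) · C(12,4) = 495; total = C(31,4) = 31465.
P = 495/31465 = 99/6293 ≈ 0.0157.

99/6293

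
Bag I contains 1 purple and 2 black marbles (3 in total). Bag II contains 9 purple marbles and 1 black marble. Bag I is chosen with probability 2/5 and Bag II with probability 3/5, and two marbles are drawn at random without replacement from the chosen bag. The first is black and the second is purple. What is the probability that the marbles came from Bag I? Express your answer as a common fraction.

P(E | Bag I) = 1/3; P(E | Bag II) = 1/10.
P(E) = 2/5·1/3 + 3/5·1/10 = 29/150.
By Bayes' rule, P(Bag I | E) = 2/15 / 29/150 = 20/29 ≈ 0.6897.

20/29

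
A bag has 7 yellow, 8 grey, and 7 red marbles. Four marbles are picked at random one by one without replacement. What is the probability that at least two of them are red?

Sum the hypergeometric tail for j = 2,…,4 red marbles.
Favorable = C(7,2)·C(15,2) + C(7,3)·C(15,1) + C(7,4)·C(15,0) = 2765; total = C(22,4) = 7315.
P = 2765/7315 = 79/209 ≈ 0.3780.

79/209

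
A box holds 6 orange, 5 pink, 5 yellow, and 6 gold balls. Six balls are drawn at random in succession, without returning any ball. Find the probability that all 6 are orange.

Unordered draws without replacement: count favorable combinations over C(22,6).
Favorable = C(6,6) · C(5,0) · C(5,0) · C(6,0) = 1; total = C(22,6) = 74613.
P = 1/74613 = 1/74613 ≈ 0.0000.

1/74613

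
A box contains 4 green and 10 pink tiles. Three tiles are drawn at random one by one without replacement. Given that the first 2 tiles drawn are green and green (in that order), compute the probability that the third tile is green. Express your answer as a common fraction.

After removing 2 green, the box has 2 green out of 12 remaining.
P(third is green | given) = 2/12 = 1/6 ≈ 0.1667.

1/6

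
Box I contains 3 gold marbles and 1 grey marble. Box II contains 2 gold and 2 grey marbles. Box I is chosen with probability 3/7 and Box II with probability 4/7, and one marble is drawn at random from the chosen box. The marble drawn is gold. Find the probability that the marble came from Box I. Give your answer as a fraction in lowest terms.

P(gold | Box I) = 3/4; P(gold | Box II) = 1/2.
P(gold) = 3/7·3/4 + 4/7·1/2 = 17/28.
By Bayes' rule, P(Box I | gold) = 9/28 / 17/28 = 9/17 ≈ 0.5294.

9/17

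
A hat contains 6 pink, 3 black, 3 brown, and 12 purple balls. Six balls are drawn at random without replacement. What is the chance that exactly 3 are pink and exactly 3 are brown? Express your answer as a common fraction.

Unordered draws without replacement: count favorable combinations over C(24,6).
Favorable = C(6,3) · C(3,0) · C(3,3) · C(12,0) = 20; total = C(24,6) = 134596.
P = 20/134596 = 5/33649 ≈ 0.0001.

5/33649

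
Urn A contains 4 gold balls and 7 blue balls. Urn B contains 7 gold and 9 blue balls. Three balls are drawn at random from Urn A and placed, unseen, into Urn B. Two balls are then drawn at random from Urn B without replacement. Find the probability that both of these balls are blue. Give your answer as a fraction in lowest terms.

Condition on how many of the transferred balls are blue (from Urn A: 7 blue of 11; then Urn B has 19 total).
  0 blue: C(7,0)C(4,3)/C(11,3) = 4/165; then P = C(9,2)/C(19,2) = 4/19
  1 blue: C(7,1)C(4,2)/C(11,3) = 14/55; then P = C(10,2)/C(19,2) = 5/19
  2 blue: C(7,2)C(4,1)/C(11,3) = 28/55; then P = C(11,2)/C(19,2) = 55/171
  3 blue: C(7,3)C(4,0)/C(11,3) = 7/33; then P = C(12,2)/C(19,2) = 22/57
P(both blue) = 332/1045 ≈ 0.3177.

332/1045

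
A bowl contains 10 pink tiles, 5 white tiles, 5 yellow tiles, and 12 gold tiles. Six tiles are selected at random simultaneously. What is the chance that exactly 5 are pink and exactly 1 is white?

5/3596

Unordered draws without replacement: count favorable combinations over C(32,6).
Favorable = C(10,5) · C(5,1) · C(5,0) · C(12,0) = 1260; total = C(32,6) = 906192.
P = 1260/906192 = 5/3596 ≈ 0.0014.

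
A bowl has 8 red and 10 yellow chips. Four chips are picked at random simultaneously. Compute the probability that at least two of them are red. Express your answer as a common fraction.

Sum the hypergeometric tail for j = 2,…,4 red chips.
Favorable = C(8,2)·C(10,2) + C(8,3)·C(10,1) + C(8,4)·C(10,0) = 1890; total = C(18,4) = 3060.
P = 1890/3060 = 21/34 ≈ 0.6176.

21/34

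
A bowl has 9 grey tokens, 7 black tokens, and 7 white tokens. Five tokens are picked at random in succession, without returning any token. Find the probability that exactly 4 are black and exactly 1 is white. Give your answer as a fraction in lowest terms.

35/4807

Unordered draws without replacement: count favorable combinations over C(23,5).
Favorable = C(9,0) · C(7,4) · C(7,1) = 245; total = C(23,5) = 33649.
P = 245/33649 = 35/4807 ≈ 0.0073.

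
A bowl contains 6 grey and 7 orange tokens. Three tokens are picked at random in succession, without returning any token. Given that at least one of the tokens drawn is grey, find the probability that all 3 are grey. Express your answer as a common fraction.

P(all 3 grey) = C(6,3)/C(13,3) = 10/143; P(at least one grey) = 1 − C(7,3)/C(13,3) = 251/286.
Since 'all 3 grey' ⊆ 'at least one grey', P(all 3 | at least one) = 10/143 / 251/286 = 20/251 ≈ 0.0797.

20/251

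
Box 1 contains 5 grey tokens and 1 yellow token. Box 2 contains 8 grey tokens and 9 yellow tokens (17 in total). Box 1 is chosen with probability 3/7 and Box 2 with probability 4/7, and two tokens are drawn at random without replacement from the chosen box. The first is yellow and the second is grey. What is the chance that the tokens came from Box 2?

P(E | Box 1) = 1/6; P(E | Box 2) = 9/34.
P(E) = 3/7·1/6 + 4/7·9/34 = 53/238.
By Bayes' rule, P(Box 2 | E) = 18/119 / 53/238 = 36/53 ≈ 0.6792.

36/53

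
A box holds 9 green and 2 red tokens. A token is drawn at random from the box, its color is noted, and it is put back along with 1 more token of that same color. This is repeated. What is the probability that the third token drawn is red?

Sum over the four possibilities for the first two draws (red/not-red each), tracking how the red count and total change by +1 per draw.
P(third is red) = 2/11 ≈ 0.1818. (In a Pólya urn every draw has the same marginal probability 2/11.)

2/11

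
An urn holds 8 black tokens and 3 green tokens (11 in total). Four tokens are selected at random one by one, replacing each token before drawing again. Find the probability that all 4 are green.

81/14641

Multiply the conditional probability of each draw in order, with replacement (the composition resets each draw).
P = (3/11) · (3/11) · (3/11) · (3/11) = 81/14641 ≈ 0.0055.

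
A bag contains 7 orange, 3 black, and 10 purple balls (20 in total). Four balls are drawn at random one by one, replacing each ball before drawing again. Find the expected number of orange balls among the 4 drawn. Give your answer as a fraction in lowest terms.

7/5

By linearity of expectation, E[X] = Σ P(draw i is orange); each independent draw has P(orange) = 7/20.
E[X] = 4 · 7/20 = 7/5 ≈ 1.4000.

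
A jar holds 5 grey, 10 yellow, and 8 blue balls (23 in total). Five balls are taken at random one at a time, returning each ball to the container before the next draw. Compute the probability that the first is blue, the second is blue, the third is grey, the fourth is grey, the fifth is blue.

Multiply the conditional probability of each draw in order, with replacement (the composition resets each draw).
P = (8/23) · (8/23) · (5/23) · (5/23) · (8/23) = 12800/6436343 ≈ 0.0020.

12800/6436343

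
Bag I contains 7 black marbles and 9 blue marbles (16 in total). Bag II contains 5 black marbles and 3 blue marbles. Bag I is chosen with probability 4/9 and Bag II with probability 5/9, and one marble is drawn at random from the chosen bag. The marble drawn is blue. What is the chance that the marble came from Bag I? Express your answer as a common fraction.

6/11

P(blue | Bag I) = 9/16; P(blue | Bag II) = 3/8.
P(blue) = 4/9·9/16 + 5/9·3/8 = 11/24.
By Bayes' rule, P(Bag I | blue) = 1/4 / 11/24 = 6/11 ≈ 0.5455.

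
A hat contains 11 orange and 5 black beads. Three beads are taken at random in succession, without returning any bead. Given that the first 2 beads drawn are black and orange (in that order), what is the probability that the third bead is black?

After removing 1 orange, 1 black, the hat has 4 black out of 14 remaining.
P(third is black | given) = 4/14 = 2/7 ≈ 0.2857.

2/7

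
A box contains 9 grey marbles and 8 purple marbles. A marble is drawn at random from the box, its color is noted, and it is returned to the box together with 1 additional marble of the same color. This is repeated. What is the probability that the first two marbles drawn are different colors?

Either purple then grey, or grey then purple; after the first draw the total is 18.
P = (8/17)·(9/18) + (9/17)·(8/18) = 8/17 ≈ 0.4706.

8/17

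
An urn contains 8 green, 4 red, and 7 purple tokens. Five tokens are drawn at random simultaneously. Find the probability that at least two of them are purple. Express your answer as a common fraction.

Sum the hypergeometric tail for j = 2,…,5 purple tokens.
Favorable = C(7,2)·C(12,3) + C(7,3)·C(12,2) + C(7,4)·C(12,1) + C(7,5)·C(12,0) = 7371; total = C(19,5) = 11628.
P = 7371/11628 = 819/1292 ≈ 0.6339.

819/1292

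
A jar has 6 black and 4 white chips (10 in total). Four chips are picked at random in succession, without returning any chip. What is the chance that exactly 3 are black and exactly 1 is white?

8/21

Unordered draws without replacement: count favorable combinations over C(10,4).
Favorable = C(6,3) · C(4,1) = 80; total = C(10,4) = 210.
P = 80/210 = 8/21 ≈ 0.3810.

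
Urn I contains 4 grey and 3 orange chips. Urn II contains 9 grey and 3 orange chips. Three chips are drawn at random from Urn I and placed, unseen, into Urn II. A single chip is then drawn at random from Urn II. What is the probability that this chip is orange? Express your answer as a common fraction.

2/7

Condition on how many of the transferred chips are orange (from Urn I: 3 orange of 7; then Urn II has 15 total).
  0 orange: C(3,0)C(4,3)/C(7,3) = 4/35; then P = 3/15
  1 orange: C(3,1)C(4,2)/C(7,3) = 18/35; then P = 4/15
  2 orange: C(3,2)C(4,1)/C(7,3) = 12/35; then P = 5/15
  3 orange: C(3,3)C(4,0)/C(7,3) = 1/35; then P = 6/15
P(orange from Urn II) = 2/7 ≈ 0.2857.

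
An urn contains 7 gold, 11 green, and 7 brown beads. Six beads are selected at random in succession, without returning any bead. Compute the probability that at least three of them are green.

63/115

Sum the hypergeometric tail for j = 3,…,6 green beads.
Favorable = C(11,3)·C(14,3) + C(11,4)·C(14,2) + C(11,5)·C(14,1) + C(11,6)·C(14,0) = 97020; total = C(25,6) = 177100.
P = 97020/177100 = 63/115 ≈ 0.5478.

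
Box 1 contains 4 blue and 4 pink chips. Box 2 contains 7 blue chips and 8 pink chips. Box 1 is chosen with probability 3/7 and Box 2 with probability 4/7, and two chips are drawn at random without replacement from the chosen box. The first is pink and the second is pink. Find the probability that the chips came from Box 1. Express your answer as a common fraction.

135/359

P(E | Box 1) = 3/14; P(E | Box 2) = 4/15.
P(E) = 3/7·3/14 + 4/7·4/15 = 359/1470.
By Bayes' rule, P(Box 1 | E) = 9/98 / 359/1470 = 135/359 ≈ 0.3760.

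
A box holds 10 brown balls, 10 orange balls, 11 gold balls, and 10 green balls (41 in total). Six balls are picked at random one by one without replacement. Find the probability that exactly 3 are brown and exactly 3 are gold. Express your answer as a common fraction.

1650/374699

Unordered draws without replacement: count favorable combinations over C(41,6).
Favorable = C(10,3) · C(10,0) · C(11,3) · C(10,0) = 19800; total = C(41,6) = 4496388.
P = 19800/4496388 = 1650/374699 ≈ 0.0044.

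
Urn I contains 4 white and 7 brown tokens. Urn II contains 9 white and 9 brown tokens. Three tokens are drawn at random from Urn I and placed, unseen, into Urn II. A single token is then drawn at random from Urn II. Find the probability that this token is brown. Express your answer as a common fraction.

40/77

Condition on how many of the transferred tokens are brown (from Urn I: 7 brown of 11; then Urn II has 21 total).
  0 brown: C(7,0)C(4,3)/C(11,3) = 4/165; then P = 9/21
  1 brown: C(7,1)C(4,2)/C(11,3) = 14/55; then P = 10/21
  2 brown: C(7,2)C(4,1)/C(11,3) = 28/55; then P = 11/21
  3 brown: C(7,3)C(4,0)/C(11,3) = 7/33; then P = 12/21
P(brown from Urn II) = 40/77 ≈ 0.5195.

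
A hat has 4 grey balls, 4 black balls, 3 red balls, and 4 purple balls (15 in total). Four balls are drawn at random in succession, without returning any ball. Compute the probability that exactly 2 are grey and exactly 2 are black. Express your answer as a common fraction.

Unordered draws without replacement: count favorable combinations over C(15,4).
Favorable = C(4,2) · C(4,2) · C(3,0) · C(4,0) = 36; total = C(15,4) = 1365.
P = 36/1365 = 12/455 ≈ 0.0264.

12/455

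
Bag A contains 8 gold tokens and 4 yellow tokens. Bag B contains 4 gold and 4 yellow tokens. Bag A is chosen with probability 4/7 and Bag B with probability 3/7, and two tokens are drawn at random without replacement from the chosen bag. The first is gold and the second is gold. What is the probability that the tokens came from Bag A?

P(E | Bag A) = 14/33; P(E | Bag B) = 3/14.
P(E) = 4/7·14/33 + 3/7·3/14 = 1081/3234.
By Bayes' rule, P(Bag A | E) = 8/33 / 1081/3234 = 784/1081 ≈ 0.7253.

784/1081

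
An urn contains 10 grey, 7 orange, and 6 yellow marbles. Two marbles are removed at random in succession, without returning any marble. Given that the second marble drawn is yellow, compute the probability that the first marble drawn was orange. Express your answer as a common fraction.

7/22

P(first=orange and the second marble drawn is yellow) = (7/23)·(6/22) = 21/253.
P(the second marble drawn is yellow) = Σ over first color = 30/253 + 21/253 + 15/253 = 6/23.
By Bayes, P(first=orange | the second marble drawn is yellow) = 21/253 / 6/23 = 7/22 ≈ 0.3182.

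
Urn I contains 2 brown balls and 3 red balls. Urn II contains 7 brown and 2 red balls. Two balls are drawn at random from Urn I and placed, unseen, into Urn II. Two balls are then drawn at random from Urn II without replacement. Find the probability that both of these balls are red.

37/550

Condition on how many of the transferred balls are red (from Urn I: 3 red of 5; then Urn II has 11 total).
  0 red: C(3,0)C(2,2)/C(5,2) = 1/10; then P = C(2,2)/C(11,2) = 1/55
  1 red: C(3,1)C(2,1)/C(5,2) = 3/5; then P = C(3,2)/C(11,2) = 3/55
  2 red: C(3,2)C(2,0)/C(5,2) = 3/10; then P = C(4,2)/C(11,2) = 6/55
P(both red) = 37/550 ≈ 0.0673.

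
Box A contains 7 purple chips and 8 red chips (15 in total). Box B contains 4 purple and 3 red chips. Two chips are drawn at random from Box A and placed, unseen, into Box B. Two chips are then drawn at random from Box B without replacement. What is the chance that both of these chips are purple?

Condition on how many of the transferred chips are purple (from Box A: 7 purple of 15; then Box B has 9 total).
  0 purple: C(7,0)C(8,2)/C(15,2) = 4/15; then P = C(4,2)/C(9,2) = 1/6
  1 purple: C(7,1)C(8,1)/C(15,2) = 8/15; then P = C(5,2)/C(9,2) = 5/18
  2 purple: C(7,2)C(8,0)/C(15,2) = 1/5; then P = C(6,2)/C(9,2) = 5/12
P(both purple) = 149/540 ≈ 0.2759.

149/540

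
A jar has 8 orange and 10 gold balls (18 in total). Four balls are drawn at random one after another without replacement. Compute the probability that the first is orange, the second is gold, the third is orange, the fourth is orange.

7/153

Multiply the conditional probability of each draw in order, without replacement, so each draw removes one from its color and from the total.
P = (8/18) · (10/17) · (7/16) · (6/15) = 7/153 ≈ 0.0458.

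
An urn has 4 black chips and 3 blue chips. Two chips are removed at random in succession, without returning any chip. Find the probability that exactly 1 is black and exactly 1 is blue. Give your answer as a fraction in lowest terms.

Unordered draws without replacement: count favorable combinations over C(7,2).
Favorable = C(4,1) · C(3,1) = 12; total = C(7,2) = 21.
P = 12/21 = 4/7 ≈ 0.5714.

4/7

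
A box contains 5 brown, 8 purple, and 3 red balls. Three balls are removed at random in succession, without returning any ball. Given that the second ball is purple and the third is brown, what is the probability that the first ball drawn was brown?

P(first=brown and the second ball is purple and the third is brown) = (5/16)·(8/15)·(4/14) = 1/21.
P(E) = Σ over first color = 1/21 + 1/12 + 1/28 = 1/6.
By Bayes, P(first=brown | E) = 1/21 / 1/6 = 2/7 ≈ 0.2857.

2/7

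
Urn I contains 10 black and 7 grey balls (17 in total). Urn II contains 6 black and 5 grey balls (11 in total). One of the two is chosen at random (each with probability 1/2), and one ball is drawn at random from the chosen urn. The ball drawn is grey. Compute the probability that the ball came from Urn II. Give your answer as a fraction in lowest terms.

P(grey | Urn I) = 7/17; P(grey | Urn II) = 5/11.
P(grey) = 1/2·7/17 + 1/2·5/11 = 81/187.
By Bayes' rule, P(Urn II | grey) = 5/22 / 81/187 = 85/162 ≈ 0.5247.

85/162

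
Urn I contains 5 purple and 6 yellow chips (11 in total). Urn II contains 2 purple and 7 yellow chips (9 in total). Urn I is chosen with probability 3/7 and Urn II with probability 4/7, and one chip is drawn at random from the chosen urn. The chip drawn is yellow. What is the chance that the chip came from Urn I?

P(yellow | Urn I) = 6/11; P(yellow | Urn II) = 7/9.
P(yellow) = 3/7·6/11 + 4/7·7/9 = 470/693.
By Bayes' rule, P(Urn I | yellow) = 18/77 / 470/693 = 81/235 ≈ 0.3447.

81/235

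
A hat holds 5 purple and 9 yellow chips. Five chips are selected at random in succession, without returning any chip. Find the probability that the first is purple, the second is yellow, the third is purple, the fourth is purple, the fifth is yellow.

Multiply the conditional probability of each draw in order, without replacement, so each draw removes one from its color and from the total.
P = (5/14) · (9/13) · (4/12) · (3/11) · (8/10) = 18/1001 ≈ 0.0180.

18/1001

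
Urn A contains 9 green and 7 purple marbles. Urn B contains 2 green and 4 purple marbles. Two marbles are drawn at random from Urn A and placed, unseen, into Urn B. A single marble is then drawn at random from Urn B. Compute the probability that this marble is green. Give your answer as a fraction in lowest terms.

Condition on how many of the transferred marbles are green (from Urn A: 9 green of 16; then Urn B has 8 total).
  0 green: C(9,0)C(7,2)/C(16,2) = 7/40; then P = 2/8
  1 green: C(9,1)C(7,1)/C(16,2) = 21/40; then P = 3/8
  2 green: C(9,2)C(7,0)/C(16,2) = 3/10; then P = 4/8
P(green from Urn B) = 25/64 ≈ 0.3906.

25/64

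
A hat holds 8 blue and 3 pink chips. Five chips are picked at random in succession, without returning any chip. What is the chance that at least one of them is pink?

29/33

Use the complement: P(at least one pink) = 1 − P(no pink).
P(none) = C(8,5)/C(11,5) = 56/462.
So P = 1 − 56/462 = 29/33 ≈ 0.8788.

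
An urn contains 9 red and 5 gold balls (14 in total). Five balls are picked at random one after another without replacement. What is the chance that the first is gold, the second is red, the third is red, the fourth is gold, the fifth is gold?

18/1001

Multiply the conditional probability of each draw in order, without replacement, so each draw removes one from its color and from the total.
P = (5/14) · (9/13) · (8/12) · (4/11) · (3/10) = 18/1001 ≈ 0.0180.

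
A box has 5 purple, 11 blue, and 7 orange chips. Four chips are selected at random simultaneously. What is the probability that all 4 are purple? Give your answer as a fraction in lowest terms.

Unordered draws without replacement: count favorable combinations over C(23,4).
Favorable = C(5,4) · C(11,0) · C(7,0) = 5; total = C(23,4) = 8855.
P = 5/8855 = 1/1771 ≈ 0.0006.

1/1771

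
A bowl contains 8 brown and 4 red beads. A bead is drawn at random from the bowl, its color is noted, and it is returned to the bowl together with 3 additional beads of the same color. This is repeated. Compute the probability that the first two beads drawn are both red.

After a red draw the bowl holds 7 red out of 15.
P = (4/12)·(7/15) = 7/45 ≈ 0.1556.

7/45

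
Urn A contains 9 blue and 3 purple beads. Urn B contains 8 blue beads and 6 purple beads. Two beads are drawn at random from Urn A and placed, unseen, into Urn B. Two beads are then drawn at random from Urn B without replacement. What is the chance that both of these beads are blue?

223/660

Condition on how many of the transferred beads are blue (from Urn A: 9 blue of 12; then Urn B has 16 total).
  0 blue: C(9,0)C(3,2)/C(12,2) = 1/22; then P = C(8,2)/C(16,2) = 7/30
  1 blue: C(9,1)C(3,1)/C(12,2) = 9/22; then P = C(9,2)/C(16,2) = 3/10
  2 blue: C(9,2)C(3,0)/C(12,2) = 6/11; then P = C(10,2)/C(16,2) = 3/8
P(both blue) = 223/660 ≈ 0.3379.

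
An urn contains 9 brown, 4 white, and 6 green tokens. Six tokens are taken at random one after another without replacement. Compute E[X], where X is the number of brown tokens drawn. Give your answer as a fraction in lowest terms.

By linearity of expectation, E[X] = Σ P(draw i is brown); by symmetry each draw (even without replacement) has P(brown) = 9/19.
E[X] = 6 · 9/19 = 54/19 ≈ 2.8421.

54/19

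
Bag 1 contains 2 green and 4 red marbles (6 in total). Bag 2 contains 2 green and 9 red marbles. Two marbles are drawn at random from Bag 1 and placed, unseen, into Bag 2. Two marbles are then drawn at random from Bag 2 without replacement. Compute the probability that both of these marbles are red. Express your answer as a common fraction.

Condition on how many of the transferred marbles are red (from Bag 1: 4 red of 6; then Bag 2 has 13 total).
  0 red: C(4,0)C(2,2)/C(6,2) = 1/15; then P = C(9,2)/C(13,2) = 6/13
  1 red: C(4,1)C(2,1)/C(6,2) = 8/15; then P = C(10,2)/C(13,2) = 15/26
  2 red: C(4,2)C(2,0)/C(6,2) = 2/5; then P = C(11,2)/C(13,2) = 55/78
P(both red) = 121/195 ≈ 0.6205.

121/195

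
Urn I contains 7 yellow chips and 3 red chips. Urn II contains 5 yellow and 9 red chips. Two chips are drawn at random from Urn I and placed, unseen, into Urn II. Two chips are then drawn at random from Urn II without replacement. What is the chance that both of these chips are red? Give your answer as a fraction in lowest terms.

311/900

Condition on how many of the transferred chips are red (from Urn I: 3 red of 10; then Urn II has 16 total).
  0 red: C(3,0)C(7,2)/C(10,2) = 7/15; then P = C(9,2)/C(16,2) = 3/10
  1 red: C(3,1)C(7,1)/C(10,2) = 7/15; then P = C(10,2)/C(16,2) = 3/8
  2 red: C(3,2)C(7,0)/C(10,2) = 1/15; then P = C(11,2)/C(16,2) = 11/24
P(both red) = 311/900 ≈ 0.3456.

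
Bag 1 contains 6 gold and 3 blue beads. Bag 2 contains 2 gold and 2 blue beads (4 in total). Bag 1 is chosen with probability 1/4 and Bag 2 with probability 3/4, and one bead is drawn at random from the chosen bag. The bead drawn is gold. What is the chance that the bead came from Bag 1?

P(gold | Bag 1) = 2/3; P(gold | Bag 2) = 1/2.
P(gold) = 1/4·2/3 + 3/4·1/2 = 13/24.
By Bayes' rule, P(Bag 1 | gold) = 1/6 / 13/24 = 4/13 ≈ 0.3077.

4/13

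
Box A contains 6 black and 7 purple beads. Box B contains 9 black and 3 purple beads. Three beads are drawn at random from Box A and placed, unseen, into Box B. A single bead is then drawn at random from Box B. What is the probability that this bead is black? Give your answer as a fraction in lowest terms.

Condition on how many of the transferred beads are black (from Box A: 6 black of 13; then Box B has 15 total).
  0 black: C(6,0)C(7,3)/C(13,3) = 35/286; then P = 9/15
  1 black: C(6,1)C(7,2)/C(13,3) = 63/143; then P = 10/15
  2 black: C(6,2)C(7,1)/C(13,3) = 105/286; then P = 11/15
  3 black: C(6,3)C(7,0)/C(13,3) = 10/143; then P = 12/15
P(black from Box B) = 9/13 ≈ 0.6923.

9/13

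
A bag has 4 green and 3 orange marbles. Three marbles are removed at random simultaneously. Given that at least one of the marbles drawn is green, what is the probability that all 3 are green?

P(all 3 green) = C(4,3)/C(7,3) = 4/35; P(at least one green) = 1 − C(3,3)/C(7,3) = 34/35.
Since 'all 3 green' ⊆ 'at least one green', P(all 3 | at least one) = 4/35 / 34/35 = 2/17 ≈ 0.1176.

2/17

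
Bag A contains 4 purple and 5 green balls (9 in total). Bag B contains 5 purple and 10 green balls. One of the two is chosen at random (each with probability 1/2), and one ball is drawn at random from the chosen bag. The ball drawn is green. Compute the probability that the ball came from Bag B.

P(green | Bag A) = 5/9; P(green | Bag B) = 2/3.
P(green) = 1/2·5/9 + 1/2·2/3 = 11/18.
By Bayes' rule, P(Bag B | green) = 1/3 / 11/18 = 6/11 ≈ 0.5455.

6/11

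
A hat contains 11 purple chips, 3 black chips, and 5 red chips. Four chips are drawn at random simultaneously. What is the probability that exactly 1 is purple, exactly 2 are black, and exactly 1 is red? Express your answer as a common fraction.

Unordered draws without replacement: count favorable combinations over C(19,4).
Favorable = C(11,1) · C(3,2) · C(5,1) = 165; total = C(19,4) = 3876.
P = 165/3876 = 55/1292 ≈ 0.0426.

55/1292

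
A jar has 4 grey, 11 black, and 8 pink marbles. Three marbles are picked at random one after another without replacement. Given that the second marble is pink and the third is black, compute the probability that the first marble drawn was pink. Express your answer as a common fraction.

1/3

P(first=pink and the second marble is pink and the third is black) = (8/23)·(7/22)·(11/21) = 4/69.
P(E) = Σ over first color = 16/483 + 40/483 + 4/69 = 4/23.
By Bayes, P(first=pink | E) = 4/69 / 4/23 = 1/3 ≈ 0.3333.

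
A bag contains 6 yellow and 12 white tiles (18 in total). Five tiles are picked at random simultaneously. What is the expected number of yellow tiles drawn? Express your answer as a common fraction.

By linearity of expectation, E[X] = Σ P(draw i is yellow); by symmetry each draw (even without replacement) has P(yellow) = 6/18.
E[X] = 5 · 6/18 = 5/3 ≈ 1.6667.

5/3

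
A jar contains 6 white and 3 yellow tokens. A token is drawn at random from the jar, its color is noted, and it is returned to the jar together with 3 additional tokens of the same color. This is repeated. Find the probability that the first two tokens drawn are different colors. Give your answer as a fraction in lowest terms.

1/3

Either white then yellow, or yellow then white; after the first draw the total is 12.
P = (6/9)·(3/12) + (3/9)·(6/12) = 1/3 ≈ 0.3333.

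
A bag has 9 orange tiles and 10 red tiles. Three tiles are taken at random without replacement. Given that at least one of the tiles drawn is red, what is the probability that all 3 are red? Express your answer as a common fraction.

P(all 3 red) = C(10,3)/C(19,3) = 40/323; P(at least one red) = 1 − C(9,3)/C(19,3) = 295/323.
Since 'all 3 red' ⊆ 'at least one red', P(all 3 | at least one) = 40/323 / 295/323 = 8/59 ≈ 0.1356.

8/59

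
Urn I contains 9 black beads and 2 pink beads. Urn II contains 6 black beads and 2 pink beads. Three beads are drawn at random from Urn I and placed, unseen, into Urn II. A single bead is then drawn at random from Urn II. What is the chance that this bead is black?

93/121

Condition on how many of the transferred beads are black (from Urn I: 9 black of 11; then Urn II has 11 total).
  1 black: C(9,1)C(2,2)/C(11,3) = 3/55; then P = 7/11
  2 black: C(9,2)C(2,1)/C(11,3) = 24/55; then P = 8/11
  3 black: C(9,3)C(2,0)/C(11,3) = 28/55; then P = 9/11
P(black from Urn II) = 93/121 ≈ 0.7686.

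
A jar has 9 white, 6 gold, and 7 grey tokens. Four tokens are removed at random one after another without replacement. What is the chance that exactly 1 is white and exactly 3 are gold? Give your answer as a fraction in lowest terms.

Unordered draws without replacement: count favorable combinations over C(22,4).
Favorable = C(9,1) · C(6,3) · C(7,0) = 180; total = C(22,4) = 7315.
P = 180/7315 = 36/1463 ≈ 0.0246.

36/1463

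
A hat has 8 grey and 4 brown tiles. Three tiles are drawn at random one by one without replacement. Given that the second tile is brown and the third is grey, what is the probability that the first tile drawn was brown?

P(first=brown and the second tile is brown and the third is grey) = (4/12)·(3/11)·(8/10) = 4/55.
P(E) = Σ over first color = 28/165 + 4/55 = 8/33.
By Bayes, P(first=brown | E) = 4/55 / 8/33 = 3/10 ≈ 0.3000.

3/10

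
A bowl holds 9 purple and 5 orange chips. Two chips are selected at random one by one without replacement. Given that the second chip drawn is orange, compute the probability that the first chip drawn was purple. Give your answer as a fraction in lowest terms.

P(first=purple and the second chip drawn is orange) = (9/14)·(5/13) = 45/182.
P(the second chip drawn is orange) = Σ over first color = 45/182 + 10/91 = 5/14.
By Bayes, P(first=purple | the second chip drawn is orange) = 45/182 / 5/14 = 9/13 ≈ 0.6923.

9/13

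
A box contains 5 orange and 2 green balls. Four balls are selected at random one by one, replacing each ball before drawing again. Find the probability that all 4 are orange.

625/2401

Multiply the conditional probability of each draw in order, with replacement (the composition resets each draw).
P = (5/7) · (5/7) · (5/7) · (5/7) = 625/2401 ≈ 0.2603.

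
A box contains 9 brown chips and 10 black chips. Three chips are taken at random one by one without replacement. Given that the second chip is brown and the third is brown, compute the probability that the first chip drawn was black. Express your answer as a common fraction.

P(first=black and the second chip is brown and the third is brown) = (10/19)·(9/18)·(8/17) = 40/323.
P(E) = Σ over first color = 28/323 + 40/323 = 4/19.
By Bayes, P(first=black | E) = 40/323 / 4/19 = 10/17 ≈ 0.5882.

10/17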